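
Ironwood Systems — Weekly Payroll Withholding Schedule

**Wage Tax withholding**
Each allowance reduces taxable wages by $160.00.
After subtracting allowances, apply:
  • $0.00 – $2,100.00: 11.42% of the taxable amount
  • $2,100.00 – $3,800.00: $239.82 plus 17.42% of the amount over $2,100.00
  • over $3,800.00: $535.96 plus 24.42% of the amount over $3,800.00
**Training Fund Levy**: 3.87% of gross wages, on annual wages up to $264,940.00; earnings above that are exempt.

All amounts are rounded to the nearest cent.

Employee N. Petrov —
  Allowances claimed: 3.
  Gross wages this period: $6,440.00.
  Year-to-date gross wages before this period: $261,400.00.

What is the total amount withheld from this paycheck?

$1,200.43

Wage Tax: taxable = $6,440.00 − 3×$160.00 = $5,960.00
  $535.96 + 24.42% × ($5,960.00 − $3,800.00) = $535.96 + 24.42% × $2,160.00 = $1,063.43
Training Fund Levy: cap $264,940.00 − YTD $261,400.00 = $3,540.00 subject; 3.87% × $3,540.00 = $137.00
Total: $1,063.43 + $137.00 = $1,200.43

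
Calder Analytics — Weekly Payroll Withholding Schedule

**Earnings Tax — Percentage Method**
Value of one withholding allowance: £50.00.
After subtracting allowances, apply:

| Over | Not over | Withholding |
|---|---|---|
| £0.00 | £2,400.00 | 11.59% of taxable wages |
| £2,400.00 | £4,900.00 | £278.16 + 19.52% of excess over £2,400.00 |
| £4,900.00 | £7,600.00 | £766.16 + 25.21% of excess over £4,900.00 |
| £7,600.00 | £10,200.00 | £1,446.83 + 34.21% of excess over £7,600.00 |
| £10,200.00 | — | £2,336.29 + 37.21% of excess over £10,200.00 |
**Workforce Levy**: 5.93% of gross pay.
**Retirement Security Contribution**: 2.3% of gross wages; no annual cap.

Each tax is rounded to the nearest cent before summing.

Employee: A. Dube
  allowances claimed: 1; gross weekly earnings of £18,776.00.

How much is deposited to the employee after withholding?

Earnings Tax: taxable = £18,776.00 − 1×£50.00 = £18,726.00
  £2,336.29 + 37.21% × (£18,726.00 − £10,200.00) = £2,336.29 + 37.21% × £8,526.00 = £5,508.81
Workforce Levy: 5.93% × £18,776.00 = £1,113.42
Retirement Security Contribution: 2.3% × £18,776.00 = £431.85
Total withheld: £5,508.81 + £1,113.42 + £431.85 = £7,054.08
Net pay: £18,776.00 − £7,054.08 = £11,721.92

£11,721.92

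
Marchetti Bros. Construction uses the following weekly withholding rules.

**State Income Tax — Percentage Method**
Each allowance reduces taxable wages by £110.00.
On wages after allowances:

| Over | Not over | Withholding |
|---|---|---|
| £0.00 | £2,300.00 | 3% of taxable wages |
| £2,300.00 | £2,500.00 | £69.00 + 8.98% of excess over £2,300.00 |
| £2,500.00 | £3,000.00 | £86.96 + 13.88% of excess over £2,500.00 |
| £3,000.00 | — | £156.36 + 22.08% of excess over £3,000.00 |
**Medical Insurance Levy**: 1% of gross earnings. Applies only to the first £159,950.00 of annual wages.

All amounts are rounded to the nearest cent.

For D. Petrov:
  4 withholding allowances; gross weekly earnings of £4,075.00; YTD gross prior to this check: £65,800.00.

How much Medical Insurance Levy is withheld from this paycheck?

Medical Insurance Levy: 1% × £4,075.00 = £40.75

£40.75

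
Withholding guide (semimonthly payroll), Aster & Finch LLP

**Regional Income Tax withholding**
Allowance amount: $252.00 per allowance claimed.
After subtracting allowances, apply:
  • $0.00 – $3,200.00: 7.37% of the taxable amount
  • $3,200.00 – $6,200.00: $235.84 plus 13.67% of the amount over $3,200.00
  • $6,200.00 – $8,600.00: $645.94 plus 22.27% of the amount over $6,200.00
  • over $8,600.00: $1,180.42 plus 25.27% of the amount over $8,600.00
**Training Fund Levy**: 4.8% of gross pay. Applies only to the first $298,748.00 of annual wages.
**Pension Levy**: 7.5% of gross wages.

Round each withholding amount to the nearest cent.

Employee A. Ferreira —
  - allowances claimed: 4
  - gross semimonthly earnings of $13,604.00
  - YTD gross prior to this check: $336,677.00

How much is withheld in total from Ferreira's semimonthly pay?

Regional Income Tax: taxable = $13,604.00 − 4×$252.00 = $12,596.00
  $1,180.42 + 25.27% × ($12,596.00 − $8,600.00) = $1,180.42 + 25.27% × $3,996.00 = $2,190.21
Training Fund Levy: YTD $336,677.00 ≥ cap $298,748.00 → $0.00
Pension Levy: 7.5% × $13,604.00 = $1,020.30
Total: $2,190.21 + $0.00 + $1,020.30 = $3,210.51

$3,210.51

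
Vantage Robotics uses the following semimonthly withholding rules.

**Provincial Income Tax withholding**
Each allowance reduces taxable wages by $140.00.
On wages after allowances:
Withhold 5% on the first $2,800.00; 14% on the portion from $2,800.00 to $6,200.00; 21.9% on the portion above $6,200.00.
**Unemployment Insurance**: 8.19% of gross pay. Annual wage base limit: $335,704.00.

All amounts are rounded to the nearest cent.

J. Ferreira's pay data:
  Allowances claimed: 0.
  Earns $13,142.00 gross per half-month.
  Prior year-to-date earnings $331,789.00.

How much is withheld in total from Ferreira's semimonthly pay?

$2,456.94

Provincial Income Tax: taxable = $13,142.00
  $616.00 + 21.9% × ($13,142.00 − $6,200.00) = $616.00 + 21.9% × $6,942.00 = $2,136.30
Unemployment Insurance: cap $335,704.00 − YTD $331,789.00 = $3,915.00 subject; 8.19% × $3,915.00 = $320.64
Total: $2,136.30 + $320.64 = $2,456.94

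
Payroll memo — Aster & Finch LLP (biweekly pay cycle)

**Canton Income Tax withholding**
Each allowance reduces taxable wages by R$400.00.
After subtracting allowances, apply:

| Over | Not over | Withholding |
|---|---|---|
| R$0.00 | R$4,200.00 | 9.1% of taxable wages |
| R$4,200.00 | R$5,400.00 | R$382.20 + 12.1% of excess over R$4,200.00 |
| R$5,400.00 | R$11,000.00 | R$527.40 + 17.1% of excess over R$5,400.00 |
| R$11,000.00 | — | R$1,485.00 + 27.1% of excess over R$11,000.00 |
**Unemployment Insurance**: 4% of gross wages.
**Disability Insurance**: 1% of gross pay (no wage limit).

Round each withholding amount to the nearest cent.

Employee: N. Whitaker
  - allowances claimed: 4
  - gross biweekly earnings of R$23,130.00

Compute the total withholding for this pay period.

Canton Income Tax: taxable = R$23,130.00 − 4×R$400.00 = R$21,530.00
  R$1,485.00 + 27.1% × (R$21,530.00 − R$11,000.00) = R$1,485.00 + 27.1% × R$10,530.00 = R$4,338.63
Unemployment Insurance: 4% × R$23,130.00 = R$925.20
Disability Insurance: 1% × R$23,130.00 = R$231.30
Total: R$4,338.63 + R$925.20 + R$231.30 = R$5,495.13

R$5,495.13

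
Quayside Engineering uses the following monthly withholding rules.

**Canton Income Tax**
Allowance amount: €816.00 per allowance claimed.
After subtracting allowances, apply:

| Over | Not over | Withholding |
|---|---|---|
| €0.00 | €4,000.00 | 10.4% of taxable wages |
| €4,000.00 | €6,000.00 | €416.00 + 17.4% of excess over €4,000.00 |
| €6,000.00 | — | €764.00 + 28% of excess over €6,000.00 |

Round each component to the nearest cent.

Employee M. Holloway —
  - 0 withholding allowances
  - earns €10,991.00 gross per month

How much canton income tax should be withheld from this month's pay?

Canton Income Tax: taxable = €10,991.00
  €764.00 + 28% × (€10,991.00 − €6,000.00) = €764.00 + 28% × €4,991.00 = €2,161.48

€2,161.48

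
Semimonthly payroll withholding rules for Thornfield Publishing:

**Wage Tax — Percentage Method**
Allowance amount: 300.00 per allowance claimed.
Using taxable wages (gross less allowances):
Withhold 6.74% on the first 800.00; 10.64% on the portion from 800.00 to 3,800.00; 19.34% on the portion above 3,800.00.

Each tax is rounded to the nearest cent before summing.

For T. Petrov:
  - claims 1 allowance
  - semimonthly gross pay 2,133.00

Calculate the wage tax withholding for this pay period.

Wage Tax: taxable = 2,133.00 − 1×300.00 = 1,833.00
  53.92 + 10.64% × (1,833.00 − 800.00) = 53.92 + 10.64% × 1,033.00 = 163.83

163.83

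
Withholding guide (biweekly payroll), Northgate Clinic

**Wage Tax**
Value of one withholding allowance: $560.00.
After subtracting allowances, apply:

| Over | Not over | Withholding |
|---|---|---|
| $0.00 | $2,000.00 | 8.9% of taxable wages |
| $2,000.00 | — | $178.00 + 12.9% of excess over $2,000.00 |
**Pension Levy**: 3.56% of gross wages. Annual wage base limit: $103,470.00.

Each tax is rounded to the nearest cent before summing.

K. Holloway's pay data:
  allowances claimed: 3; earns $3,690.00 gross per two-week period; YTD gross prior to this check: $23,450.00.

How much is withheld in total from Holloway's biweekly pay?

$310.65

Wage Tax: taxable = $3,690.00 − 3×$560.00 = $2,010.00
  $178.00 + 12.9% × ($2,010.00 − $2,000.00) = $178.00 + 12.9% × $10.00 = $179.29
Pension Levy: 3.56% × $3,690.00 = $131.36
Total: $179.29 + $131.36 = $310.65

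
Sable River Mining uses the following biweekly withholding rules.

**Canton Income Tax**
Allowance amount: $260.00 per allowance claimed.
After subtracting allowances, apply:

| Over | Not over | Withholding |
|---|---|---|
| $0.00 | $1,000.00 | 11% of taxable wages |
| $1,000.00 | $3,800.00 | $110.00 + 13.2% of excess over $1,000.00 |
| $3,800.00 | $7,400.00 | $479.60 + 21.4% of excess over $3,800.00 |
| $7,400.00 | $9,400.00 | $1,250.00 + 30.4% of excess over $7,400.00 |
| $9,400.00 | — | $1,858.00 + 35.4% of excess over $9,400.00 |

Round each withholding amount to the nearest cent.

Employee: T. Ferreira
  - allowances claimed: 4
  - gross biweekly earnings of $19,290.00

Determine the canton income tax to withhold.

Canton Income Tax: taxable = $19,290.00 − 4×$260.00 = $18,250.00
  $1,858.00 + 35.4% × ($18,250.00 − $9,400.00) = $1,858.00 + 35.4% × $8,850.00 = $4,990.90

$4,990.90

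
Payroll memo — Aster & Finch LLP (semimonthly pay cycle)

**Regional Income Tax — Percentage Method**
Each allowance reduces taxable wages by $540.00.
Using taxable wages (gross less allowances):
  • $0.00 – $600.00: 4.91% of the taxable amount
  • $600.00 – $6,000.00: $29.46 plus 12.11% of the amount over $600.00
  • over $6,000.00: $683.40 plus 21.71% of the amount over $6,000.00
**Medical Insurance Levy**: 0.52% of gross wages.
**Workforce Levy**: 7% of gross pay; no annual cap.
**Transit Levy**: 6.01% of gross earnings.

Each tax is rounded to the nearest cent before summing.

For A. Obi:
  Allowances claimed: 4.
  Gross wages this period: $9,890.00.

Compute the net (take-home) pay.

$7,492.90

Regional Income Tax: taxable = $9,890.00 − 4×$540.00 = $7,730.00
  $683.40 + 21.71% × ($7,730.00 − $6,000.00) = $683.40 + 21.71% × $1,730.00 = $1,058.98
Medical Insurance Levy: 0.52% × $9,890.00 = $51.43
Workforce Levy: 7% × $9,890.00 = $692.30
Transit Levy: 6.01% × $9,890.00 = $594.39
Total withheld: $1,058.98 + $51.43 + $692.30 + $594.39 = $2,397.10
Net pay: $9,890.00 − $2,397.10 = $7,492.90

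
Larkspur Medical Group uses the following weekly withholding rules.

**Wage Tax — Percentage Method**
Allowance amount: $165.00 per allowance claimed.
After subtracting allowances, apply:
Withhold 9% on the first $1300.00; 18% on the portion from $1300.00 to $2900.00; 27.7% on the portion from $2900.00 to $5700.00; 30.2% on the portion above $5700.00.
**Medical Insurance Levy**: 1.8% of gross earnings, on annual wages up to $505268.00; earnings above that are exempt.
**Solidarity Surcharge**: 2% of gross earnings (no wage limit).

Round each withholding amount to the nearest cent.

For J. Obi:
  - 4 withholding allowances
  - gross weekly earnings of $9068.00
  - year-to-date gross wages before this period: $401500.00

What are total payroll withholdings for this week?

Wage Tax: taxable = $9068.00 − 4×$165.00 = $8408.00
  $1180.60 + 30.2% × ($8408.00 − $5700.00) = $1180.60 + 30.2% × $2708.00 = $1998.42
Medical Insurance Levy: 1.8% × $9068.00 = $163.22
Solidarity Surcharge: 2% × $9068.00 = $181.36
Total: $1998.42 + $163.22 + $181.36 = $2343.00

$2343.00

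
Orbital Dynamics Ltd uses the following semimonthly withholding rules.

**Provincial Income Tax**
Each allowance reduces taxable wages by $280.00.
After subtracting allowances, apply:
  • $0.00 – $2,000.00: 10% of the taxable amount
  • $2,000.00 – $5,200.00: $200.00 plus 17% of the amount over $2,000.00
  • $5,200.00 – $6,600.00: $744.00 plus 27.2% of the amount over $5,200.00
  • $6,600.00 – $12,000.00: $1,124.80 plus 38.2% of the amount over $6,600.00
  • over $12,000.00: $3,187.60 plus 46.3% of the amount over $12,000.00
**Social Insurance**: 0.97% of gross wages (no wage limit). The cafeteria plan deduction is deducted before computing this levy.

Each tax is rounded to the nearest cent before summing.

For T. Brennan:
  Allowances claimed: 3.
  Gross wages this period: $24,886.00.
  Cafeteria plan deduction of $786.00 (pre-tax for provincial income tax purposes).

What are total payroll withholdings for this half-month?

Provincial Income Tax: taxable = $24,886.00 − $786.00 − 3×$280.00 = $23,260.00
  $3,187.60 + 46.3% × ($23,260.00 − $12,000.00) = $3,187.60 + 46.3% × $11,260.00 = $8,400.98
Social Insurance: 0.97% × $24,100.00 = $233.77
Total: $8,400.98 + $233.77 = $8,634.75

$8,634.75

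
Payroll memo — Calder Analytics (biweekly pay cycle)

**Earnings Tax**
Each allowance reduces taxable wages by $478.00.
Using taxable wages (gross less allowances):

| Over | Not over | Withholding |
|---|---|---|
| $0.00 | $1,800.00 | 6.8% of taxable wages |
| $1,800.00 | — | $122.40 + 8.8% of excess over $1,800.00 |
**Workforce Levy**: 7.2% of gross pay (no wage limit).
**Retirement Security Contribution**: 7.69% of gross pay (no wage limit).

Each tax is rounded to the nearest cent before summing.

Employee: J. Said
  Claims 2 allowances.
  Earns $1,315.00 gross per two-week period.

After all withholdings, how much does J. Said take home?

Earnings Tax: taxable = $1,315.00 − 2×$478.00 = $359.00
  6.8% × $359.00 = $24.41
Workforce Levy: 7.2% × $1,315.00 = $94.68
Retirement Security Contribution: 7.69% × $1,315.00 = $101.12
Total withheld: $24.41 + $94.68 + $101.12 = $220.21
Net pay: $1,315.00 − $220.21 = $1,094.79

$1,094.79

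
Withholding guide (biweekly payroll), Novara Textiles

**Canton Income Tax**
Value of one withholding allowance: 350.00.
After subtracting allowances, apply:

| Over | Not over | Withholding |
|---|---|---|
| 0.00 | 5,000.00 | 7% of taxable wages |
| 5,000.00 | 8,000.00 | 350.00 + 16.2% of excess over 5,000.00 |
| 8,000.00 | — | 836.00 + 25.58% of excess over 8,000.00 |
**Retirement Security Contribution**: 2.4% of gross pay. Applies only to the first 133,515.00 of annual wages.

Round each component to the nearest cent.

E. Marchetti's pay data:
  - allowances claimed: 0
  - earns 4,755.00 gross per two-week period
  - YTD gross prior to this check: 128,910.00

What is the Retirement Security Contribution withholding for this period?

Retirement Security Contribution: cap 133,515.00 − YTD 128,910.00 = 4,605.00 subject; 2.4% × 4,605.00 = 110.52

110.52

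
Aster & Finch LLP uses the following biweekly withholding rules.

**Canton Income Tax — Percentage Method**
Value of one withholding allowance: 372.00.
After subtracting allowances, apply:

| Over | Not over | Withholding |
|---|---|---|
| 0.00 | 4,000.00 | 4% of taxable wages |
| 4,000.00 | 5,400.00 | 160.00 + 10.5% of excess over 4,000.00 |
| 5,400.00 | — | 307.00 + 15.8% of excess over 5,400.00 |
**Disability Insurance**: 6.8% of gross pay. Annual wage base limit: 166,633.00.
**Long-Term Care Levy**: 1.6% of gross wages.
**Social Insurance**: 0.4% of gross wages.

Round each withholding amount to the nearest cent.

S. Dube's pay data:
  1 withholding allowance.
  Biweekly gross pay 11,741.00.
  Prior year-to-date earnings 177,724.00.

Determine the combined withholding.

1,484.92

Canton Income Tax: taxable = 11,741.00 − 1×372.00 = 11,369.00
  307.00 + 15.8% × (11,369.00 − 5,400.00) = 307.00 + 15.8% × 5,969.00 = 1,250.10
Disability Insurance: YTD 177,724.00 ≥ cap 166,633.00 → 0.00
Long-Term Care Levy: 1.6% × 11,741.00 = 187.86
Social Insurance: 0.4% × 11,741.00 = 46.96
Total: 1,250.10 + 0.00 + 187.86 + 46.96 = 1,484.92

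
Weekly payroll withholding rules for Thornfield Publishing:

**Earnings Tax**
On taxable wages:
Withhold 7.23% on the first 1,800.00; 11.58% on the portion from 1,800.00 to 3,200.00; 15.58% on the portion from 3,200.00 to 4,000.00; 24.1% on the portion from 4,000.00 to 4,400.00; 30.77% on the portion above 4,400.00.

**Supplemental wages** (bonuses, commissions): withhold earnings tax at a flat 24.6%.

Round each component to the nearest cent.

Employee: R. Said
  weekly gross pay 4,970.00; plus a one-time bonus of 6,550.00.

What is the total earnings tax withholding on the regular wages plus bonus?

2,299.99

Earnings Tax: taxable = 4,970.00
  513.30 + 30.77% × (4,970.00 − 4,400.00) = 513.30 + 30.77% × 570.00 = 688.69
Supplemental (24.6% flat on bonus): 24.6% × 6,550.00 = 1,611.30
Total earnings tax: 688.69 + 1,611.30 = 2,299.99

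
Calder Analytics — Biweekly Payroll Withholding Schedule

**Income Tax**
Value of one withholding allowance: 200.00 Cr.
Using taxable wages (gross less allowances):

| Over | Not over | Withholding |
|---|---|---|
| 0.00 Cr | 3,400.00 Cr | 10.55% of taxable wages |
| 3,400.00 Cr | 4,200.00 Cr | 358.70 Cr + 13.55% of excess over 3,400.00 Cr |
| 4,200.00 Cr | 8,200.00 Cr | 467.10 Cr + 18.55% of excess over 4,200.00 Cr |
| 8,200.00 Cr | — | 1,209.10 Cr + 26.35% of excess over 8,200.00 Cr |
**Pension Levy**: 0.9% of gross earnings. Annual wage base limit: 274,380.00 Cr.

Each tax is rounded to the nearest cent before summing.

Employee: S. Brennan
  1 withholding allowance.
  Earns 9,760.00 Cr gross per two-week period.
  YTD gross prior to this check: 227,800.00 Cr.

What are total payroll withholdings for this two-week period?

Income Tax: taxable = 9,760.00 Cr − 1×200.00 Cr = 9,560.00 Cr
  1,209.10 Cr + 26.35% × (9,560.00 Cr − 8,200.00 Cr) = 1,209.10 Cr + 26.35% × 1,360.00 Cr = 1,567.46 Cr
Pension Levy: 0.9% × 9,760.00 Cr = 87.84 Cr
Total: 1,567.46 Cr + 87.84 Cr = 1,655.30 Cr

1,655.30 Cr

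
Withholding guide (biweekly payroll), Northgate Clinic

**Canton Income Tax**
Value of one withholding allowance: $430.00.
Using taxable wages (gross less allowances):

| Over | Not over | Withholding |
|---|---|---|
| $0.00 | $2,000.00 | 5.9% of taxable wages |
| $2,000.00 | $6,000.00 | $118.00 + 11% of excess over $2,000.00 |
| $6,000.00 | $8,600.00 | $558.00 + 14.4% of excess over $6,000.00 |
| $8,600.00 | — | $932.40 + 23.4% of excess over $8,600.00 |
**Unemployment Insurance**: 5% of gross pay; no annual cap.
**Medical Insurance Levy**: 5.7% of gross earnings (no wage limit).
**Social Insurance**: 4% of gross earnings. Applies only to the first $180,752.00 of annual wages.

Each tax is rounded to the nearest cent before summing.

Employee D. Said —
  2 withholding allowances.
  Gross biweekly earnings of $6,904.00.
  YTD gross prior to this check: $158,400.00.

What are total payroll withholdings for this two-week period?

Canton Income Tax: taxable = $6,904.00 − 2×$430.00 = $6,044.00
  $558.00 + 14.4% × ($6,044.00 − $6,000.00) = $558.00 + 14.4% × $44.00 = $564.34
Unemployment Insurance: 5% × $6,904.00 = $345.20
Medical Insurance Levy: 5.7% × $6,904.00 = $393.53
Social Insurance: 4% × $6,904.00 = $276.16
Total: $564.34 + $345.20 + $393.53 + $276.16 = $1,579.23

$1,579.23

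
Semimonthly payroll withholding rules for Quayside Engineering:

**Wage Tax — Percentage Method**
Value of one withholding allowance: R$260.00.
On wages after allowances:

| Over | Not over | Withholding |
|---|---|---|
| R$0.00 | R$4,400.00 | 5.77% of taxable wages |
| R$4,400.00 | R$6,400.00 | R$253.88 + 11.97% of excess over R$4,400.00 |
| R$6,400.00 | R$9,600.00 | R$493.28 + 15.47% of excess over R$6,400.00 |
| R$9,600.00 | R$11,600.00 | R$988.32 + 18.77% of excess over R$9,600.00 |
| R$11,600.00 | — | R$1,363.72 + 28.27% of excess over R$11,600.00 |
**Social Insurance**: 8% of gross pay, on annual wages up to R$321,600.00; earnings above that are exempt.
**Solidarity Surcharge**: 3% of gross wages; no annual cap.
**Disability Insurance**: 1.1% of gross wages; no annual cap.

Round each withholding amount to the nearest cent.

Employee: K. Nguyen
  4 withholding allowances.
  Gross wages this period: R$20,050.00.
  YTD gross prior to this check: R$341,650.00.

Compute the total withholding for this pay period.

Wage Tax: taxable = R$20,050.00 − 4×R$260.00 = R$19,010.00
  R$1,363.72 + 28.27% × (R$19,010.00 − R$11,600.00) = R$1,363.72 + 28.27% × R$7,410.00 = R$3,458.53
Social Insurance: YTD R$341,650.00 ≥ cap R$321,600.00 → R$0.00
Solidarity Surcharge: 3% × R$20,050.00 = R$601.50
Disability Insurance: 1.1% × R$20,050.00 = R$220.55
Total: R$3,458.53 + R$0.00 + R$601.50 + R$220.55 = R$4,280.58

R$4,280.58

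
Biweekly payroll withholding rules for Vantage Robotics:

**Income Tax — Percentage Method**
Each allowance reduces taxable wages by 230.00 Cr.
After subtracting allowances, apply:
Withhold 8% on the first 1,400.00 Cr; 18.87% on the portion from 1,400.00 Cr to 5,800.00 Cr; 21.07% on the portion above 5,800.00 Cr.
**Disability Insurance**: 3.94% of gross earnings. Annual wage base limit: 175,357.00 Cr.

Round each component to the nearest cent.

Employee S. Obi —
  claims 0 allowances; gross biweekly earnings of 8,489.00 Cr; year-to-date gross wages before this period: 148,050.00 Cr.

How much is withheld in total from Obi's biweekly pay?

1,843.32 Cr

Income Tax: taxable = 8,489.00 Cr
  942.28 Cr + 21.07% × (8,489.00 Cr − 5,800.00 Cr) = 942.28 Cr + 21.07% × 2,689.00 Cr = 1,508.85 Cr
Disability Insurance: 3.94% × 8,489.00 Cr = 334.47 Cr
Total: 1,508.85 Cr + 334.47 Cr = 1,843.32 Cr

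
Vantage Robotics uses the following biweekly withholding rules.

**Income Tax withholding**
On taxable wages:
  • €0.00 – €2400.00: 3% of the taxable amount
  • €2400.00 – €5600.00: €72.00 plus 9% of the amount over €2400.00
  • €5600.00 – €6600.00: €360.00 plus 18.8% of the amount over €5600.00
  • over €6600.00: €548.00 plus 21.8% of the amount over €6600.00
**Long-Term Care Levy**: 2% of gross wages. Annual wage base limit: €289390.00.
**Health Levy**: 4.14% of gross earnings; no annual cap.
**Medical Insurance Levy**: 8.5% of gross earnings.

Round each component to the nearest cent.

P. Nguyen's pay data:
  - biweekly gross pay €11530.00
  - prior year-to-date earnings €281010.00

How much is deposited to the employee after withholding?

Income Tax: taxable = €11530.00
  €548.00 + 21.8% × (€11530.00 − €6600.00) = €548.00 + 21.8% × €4930.00 = €1622.74
Long-Term Care Levy: cap €289390.00 − YTD €281010.00 = €8380.00 subject; 2% × €8380.00 = €167.60
Health Levy: 4.14% × €11530.00 = €477.34
Medical Insurance Levy: 8.5% × €11530.00 = €980.05
Total withheld: €1622.74 + €167.60 + €477.34 + €980.05 = €3247.73
Net pay: €11530.00 − €3247.73 = €8282.27

€8282.27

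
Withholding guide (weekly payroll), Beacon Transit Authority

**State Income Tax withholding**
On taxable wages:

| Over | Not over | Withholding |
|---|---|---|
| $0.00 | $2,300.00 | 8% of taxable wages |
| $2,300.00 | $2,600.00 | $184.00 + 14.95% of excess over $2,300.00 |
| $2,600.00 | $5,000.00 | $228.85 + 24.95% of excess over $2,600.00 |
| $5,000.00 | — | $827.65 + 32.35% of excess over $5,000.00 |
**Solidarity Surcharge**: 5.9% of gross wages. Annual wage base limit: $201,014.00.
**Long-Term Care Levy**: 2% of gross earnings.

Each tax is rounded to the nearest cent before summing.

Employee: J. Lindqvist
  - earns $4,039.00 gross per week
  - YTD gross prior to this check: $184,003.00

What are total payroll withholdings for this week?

$906.96

State Income Tax: taxable = $4,039.00
  $228.85 + 24.95% × ($4,039.00 − $2,600.00) = $228.85 + 24.95% × $1,439.00 = $587.88
Solidarity Surcharge: 5.9% × $4,039.00 = $238.30
Long-Term Care Levy: 2% × $4,039.00 = $80.78
Total: $587.88 + $238.30 + $80.78 = $906.96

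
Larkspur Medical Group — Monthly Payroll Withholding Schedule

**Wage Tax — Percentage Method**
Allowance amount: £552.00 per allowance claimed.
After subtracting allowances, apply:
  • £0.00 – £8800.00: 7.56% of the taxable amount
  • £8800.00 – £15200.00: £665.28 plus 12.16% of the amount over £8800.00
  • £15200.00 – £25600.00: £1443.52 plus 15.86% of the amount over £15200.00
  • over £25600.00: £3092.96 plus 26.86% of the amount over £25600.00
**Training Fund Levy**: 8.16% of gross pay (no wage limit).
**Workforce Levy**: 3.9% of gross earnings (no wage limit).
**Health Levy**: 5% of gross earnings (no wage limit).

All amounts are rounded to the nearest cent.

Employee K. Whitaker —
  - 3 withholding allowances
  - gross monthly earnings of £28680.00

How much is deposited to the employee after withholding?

Wage Tax: taxable = £28680.00 − 3×£552.00 = £27024.00
  £3092.96 + 26.86% × (£27024.00 − £25600.00) = £3092.96 + 26.86% × £1424.00 = £3475.45
Training Fund Levy: 8.16% × £28680.00 = £2340.29
Workforce Levy: 3.9% × £28680.00 = £1118.52
Health Levy: 5% × £28680.00 = £1434.00
Total withheld: £3475.45 + £2340.29 + £1118.52 + £1434.00 = £8368.26
Net pay: £28680.00 − £8368.26 = £20311.74

£20311.74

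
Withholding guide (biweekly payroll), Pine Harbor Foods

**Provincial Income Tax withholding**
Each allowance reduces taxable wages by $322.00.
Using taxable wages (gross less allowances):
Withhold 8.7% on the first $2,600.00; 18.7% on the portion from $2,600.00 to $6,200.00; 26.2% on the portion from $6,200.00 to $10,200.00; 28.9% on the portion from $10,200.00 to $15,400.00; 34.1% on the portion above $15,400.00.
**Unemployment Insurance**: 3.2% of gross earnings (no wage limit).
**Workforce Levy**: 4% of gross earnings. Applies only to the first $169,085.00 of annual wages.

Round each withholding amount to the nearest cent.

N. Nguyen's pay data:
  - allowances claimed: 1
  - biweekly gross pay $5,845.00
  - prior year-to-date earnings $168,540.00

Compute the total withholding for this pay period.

$981.64

Provincial Income Tax: taxable = $5,845.00 − 1×$322.00 = $5,523.00
  $226.20 + 18.7% × ($5,523.00 − $2,600.00) = $226.20 + 18.7% × $2,923.00 = $772.80
Unemployment Insurance: 3.2% × $5,845.00 = $187.04
Workforce Levy: cap $169,085.00 − YTD $168,540.00 = $545.00 subject; 4% × $545.00 = $21.80
Total: $772.80 + $187.04 + $21.80 = $981.64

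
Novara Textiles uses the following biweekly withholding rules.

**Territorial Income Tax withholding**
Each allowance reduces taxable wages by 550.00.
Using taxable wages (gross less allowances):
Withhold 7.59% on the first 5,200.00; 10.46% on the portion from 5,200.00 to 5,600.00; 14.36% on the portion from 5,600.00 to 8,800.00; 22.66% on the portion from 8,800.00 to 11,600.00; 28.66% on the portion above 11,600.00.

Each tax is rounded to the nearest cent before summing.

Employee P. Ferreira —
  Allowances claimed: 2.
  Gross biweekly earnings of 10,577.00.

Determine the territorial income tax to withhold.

Territorial Income Tax: taxable = 10,577.00 − 2×550.00 = 9,477.00
  896.04 + 22.66% × (9,477.00 − 8,800.00) = 896.04 + 22.66% × 677.00 = 1,049.45

1,049.45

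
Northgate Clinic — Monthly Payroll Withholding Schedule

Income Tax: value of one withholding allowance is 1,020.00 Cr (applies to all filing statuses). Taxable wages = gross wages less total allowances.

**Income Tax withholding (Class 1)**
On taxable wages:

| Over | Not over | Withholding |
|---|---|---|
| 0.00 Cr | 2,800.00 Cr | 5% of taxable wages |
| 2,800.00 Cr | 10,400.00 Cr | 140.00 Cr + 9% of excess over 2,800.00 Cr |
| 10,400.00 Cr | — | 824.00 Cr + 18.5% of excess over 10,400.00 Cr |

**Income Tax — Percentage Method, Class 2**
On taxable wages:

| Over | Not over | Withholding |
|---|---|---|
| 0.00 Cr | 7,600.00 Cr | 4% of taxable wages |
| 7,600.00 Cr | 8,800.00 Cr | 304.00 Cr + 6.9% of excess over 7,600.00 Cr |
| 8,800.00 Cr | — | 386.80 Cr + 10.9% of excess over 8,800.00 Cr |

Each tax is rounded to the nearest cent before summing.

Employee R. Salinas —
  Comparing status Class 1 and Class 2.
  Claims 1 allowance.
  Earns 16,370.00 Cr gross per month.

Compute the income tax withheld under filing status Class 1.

1,739.75 Cr

Income Tax (Class 1): taxable = 16,370.00 Cr − 1×1,020.00 Cr = 15,350.00 Cr
  824.00 Cr + 18.5% × (15,350.00 Cr − 10,400.00 Cr) = 824.00 Cr + 18.5% × 4,950.00 Cr = 1,739.75 Cr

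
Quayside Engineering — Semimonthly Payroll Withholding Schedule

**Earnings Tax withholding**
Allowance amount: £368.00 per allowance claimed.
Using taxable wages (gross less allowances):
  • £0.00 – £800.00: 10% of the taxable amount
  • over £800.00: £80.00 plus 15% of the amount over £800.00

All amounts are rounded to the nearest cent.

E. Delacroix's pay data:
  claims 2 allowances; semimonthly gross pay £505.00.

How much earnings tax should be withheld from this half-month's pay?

£0.00

Earnings Tax: taxable = £505.00 − 2×£368.00 = £-231.00
  Taxable ≤ 0 → £0.00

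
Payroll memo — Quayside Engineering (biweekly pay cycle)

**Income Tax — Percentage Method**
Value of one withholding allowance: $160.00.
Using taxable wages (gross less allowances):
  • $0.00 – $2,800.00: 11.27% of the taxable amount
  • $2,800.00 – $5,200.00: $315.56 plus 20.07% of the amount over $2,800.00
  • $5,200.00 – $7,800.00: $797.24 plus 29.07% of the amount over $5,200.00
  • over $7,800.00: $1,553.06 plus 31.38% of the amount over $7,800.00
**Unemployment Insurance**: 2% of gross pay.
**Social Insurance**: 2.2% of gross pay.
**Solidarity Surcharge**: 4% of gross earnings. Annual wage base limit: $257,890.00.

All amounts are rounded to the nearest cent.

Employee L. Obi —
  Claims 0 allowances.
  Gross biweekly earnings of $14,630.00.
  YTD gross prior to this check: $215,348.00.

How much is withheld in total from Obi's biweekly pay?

Income Tax: taxable = $14,630.00
  $1,553.06 + 31.38% × ($14,630.00 − $7,800.00) = $1,553.06 + 31.38% × $6,830.00 = $3,696.31
Unemployment Insurance: 2% × $14,630.00 = $292.60
Social Insurance: 2.2% × $14,630.00 = $321.86
Solidarity Surcharge: 4% × $14,630.00 = $585.20
Total: $3,696.31 + $292.60 + $321.86 + $585.20 = $4,895.97

$4,895.97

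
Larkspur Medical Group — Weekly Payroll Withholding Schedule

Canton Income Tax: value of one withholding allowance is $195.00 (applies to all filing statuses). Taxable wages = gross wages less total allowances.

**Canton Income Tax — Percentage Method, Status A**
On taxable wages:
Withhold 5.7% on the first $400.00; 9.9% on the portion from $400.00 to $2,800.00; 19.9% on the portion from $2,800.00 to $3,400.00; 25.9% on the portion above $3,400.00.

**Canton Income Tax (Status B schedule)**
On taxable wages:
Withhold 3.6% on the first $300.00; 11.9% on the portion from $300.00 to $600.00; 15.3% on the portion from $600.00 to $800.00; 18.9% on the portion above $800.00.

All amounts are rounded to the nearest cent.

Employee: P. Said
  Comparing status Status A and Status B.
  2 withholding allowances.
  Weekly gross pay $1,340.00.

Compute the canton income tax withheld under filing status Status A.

Canton Income Tax (Status A): taxable = $1,340.00 − 2×$195.00 = $950.00
  $22.80 + 9.9% × ($950.00 − $400.00) = $22.80 + 9.9% × $550.00 = $77.25

$77.25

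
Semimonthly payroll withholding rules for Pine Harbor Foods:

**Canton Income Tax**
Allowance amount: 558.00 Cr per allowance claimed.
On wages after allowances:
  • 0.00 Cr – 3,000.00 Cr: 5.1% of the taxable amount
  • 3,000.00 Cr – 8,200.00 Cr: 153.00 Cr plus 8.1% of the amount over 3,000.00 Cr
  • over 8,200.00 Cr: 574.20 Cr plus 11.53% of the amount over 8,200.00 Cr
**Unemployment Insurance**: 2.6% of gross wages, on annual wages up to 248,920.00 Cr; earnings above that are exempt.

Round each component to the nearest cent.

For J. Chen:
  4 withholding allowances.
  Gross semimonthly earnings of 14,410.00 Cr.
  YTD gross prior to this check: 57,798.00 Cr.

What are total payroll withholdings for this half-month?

1,407.52 Cr

Canton Income Tax: taxable = 14,410.00 Cr − 4×558.00 Cr = 12,178.00 Cr
  574.20 Cr + 11.53% × (12,178.00 Cr − 8,200.00 Cr) = 574.20 Cr + 11.53% × 3,978.00 Cr = 1,032.86 Cr
Unemployment Insurance: 2.6% × 14,410.00 Cr = 374.66 Cr
Total: 1,032.86 Cr + 374.66 Cr = 1,407.52 Cr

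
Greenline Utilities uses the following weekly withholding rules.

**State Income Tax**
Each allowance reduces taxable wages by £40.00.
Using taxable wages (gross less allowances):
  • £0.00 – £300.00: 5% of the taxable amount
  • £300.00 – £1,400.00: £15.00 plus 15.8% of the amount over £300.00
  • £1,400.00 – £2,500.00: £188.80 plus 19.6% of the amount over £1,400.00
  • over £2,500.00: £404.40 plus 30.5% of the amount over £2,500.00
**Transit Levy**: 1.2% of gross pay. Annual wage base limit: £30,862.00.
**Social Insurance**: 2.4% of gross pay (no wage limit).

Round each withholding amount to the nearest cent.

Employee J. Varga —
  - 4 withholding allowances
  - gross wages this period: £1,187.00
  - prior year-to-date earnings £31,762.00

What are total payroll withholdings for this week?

State Income Tax: taxable = £1,187.00 − 4×£40.00 = £1,027.00
  £15.00 + 15.8% × (£1,027.00 − £300.00) = £15.00 + 15.8% × £727.00 = £129.87
Transit Levy: YTD £31,762.00 ≥ cap £30,862.00 → £0.00
Social Insurance: 2.4% × £1,187.00 = £28.49
Total: £129.87 + £0.00 + £28.49 = £158.36

£158.36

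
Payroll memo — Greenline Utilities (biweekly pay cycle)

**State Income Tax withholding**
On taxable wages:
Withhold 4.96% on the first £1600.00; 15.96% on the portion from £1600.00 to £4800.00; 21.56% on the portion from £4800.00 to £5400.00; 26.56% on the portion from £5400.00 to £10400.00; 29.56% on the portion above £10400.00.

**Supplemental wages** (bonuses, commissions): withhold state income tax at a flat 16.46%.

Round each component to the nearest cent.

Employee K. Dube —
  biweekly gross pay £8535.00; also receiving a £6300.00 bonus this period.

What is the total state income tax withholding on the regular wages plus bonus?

£2589.08

State Income Tax: taxable = £8535.00
  £719.44 + 26.56% × (£8535.00 − £5400.00) = £719.44 + 26.56% × £3135.00 = £1552.10
Supplemental (16.46% flat on bonus): 16.46% × £6300.00 = £1036.98
Total state income tax: £1552.10 + £1036.98 = £2589.08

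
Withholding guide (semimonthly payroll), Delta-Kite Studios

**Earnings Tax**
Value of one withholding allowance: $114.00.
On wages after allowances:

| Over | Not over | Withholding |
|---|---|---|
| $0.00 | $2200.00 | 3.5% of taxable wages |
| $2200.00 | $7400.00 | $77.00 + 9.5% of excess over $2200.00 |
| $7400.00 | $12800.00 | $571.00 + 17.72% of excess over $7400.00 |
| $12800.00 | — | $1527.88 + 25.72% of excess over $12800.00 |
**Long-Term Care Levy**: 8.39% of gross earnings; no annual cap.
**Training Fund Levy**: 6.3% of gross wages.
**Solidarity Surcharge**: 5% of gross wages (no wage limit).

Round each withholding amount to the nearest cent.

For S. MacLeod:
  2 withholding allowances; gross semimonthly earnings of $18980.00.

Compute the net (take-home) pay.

Earnings Tax: taxable = $18980.00 − 2×$114.00 = $18752.00
  $1527.88 + 25.72% × ($18752.00 − $12800.00) = $1527.88 + 25.72% × $5952.00 = $3058.73
Long-Term Care Levy: 8.39% × $18980.00 = $1592.42
Training Fund Levy: 6.3% × $18980.00 = $1195.74
Solidarity Surcharge: 5% × $18980.00 = $949.00
Total withheld: $3058.73 + $1592.42 + $1195.74 + $949.00 = $6795.89
Net pay: $18980.00 − $6795.89 = $12184.11

$12184.11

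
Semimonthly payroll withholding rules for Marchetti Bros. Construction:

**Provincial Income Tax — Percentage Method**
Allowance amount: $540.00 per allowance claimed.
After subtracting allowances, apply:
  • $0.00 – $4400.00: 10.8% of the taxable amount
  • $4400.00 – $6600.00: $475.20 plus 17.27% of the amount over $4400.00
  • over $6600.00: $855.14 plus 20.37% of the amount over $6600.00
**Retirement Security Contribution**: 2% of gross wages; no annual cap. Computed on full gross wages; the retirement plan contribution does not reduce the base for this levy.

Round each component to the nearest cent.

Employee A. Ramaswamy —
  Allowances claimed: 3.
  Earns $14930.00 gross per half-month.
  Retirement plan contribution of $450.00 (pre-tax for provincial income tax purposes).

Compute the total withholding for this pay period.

$2428.90

Provincial Income Tax: taxable = $14930.00 − $450.00 − 3×$540.00 = $12860.00
  $855.14 + 20.37% × ($12860.00 − $6600.00) = $855.14 + 20.37% × $6260.00 = $2130.30
Retirement Security Contribution: 2% × $14930.00 = $298.60
Total: $2130.30 + $298.60 = $2428.90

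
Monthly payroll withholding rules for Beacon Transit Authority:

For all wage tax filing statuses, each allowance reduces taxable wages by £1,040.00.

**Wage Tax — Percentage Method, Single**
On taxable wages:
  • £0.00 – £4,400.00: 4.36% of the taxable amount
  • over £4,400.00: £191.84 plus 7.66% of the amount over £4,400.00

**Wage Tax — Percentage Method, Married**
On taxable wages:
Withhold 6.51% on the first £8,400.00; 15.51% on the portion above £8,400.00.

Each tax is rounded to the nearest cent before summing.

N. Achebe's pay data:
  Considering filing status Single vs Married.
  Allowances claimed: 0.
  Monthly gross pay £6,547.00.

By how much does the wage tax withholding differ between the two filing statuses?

£69.91

Wage Tax (Single): taxable = £6,547.00
  £191.84 + 7.66% × (£6,547.00 − £4,400.00) = £191.84 + 7.66% × £2,147.00 = £356.30
Wage Tax (Married): taxable = £6,547.00
  6.51% × £6,547.00 = £426.21
Difference: |£356.30 − £426.21| = £69.91 (higher under Married)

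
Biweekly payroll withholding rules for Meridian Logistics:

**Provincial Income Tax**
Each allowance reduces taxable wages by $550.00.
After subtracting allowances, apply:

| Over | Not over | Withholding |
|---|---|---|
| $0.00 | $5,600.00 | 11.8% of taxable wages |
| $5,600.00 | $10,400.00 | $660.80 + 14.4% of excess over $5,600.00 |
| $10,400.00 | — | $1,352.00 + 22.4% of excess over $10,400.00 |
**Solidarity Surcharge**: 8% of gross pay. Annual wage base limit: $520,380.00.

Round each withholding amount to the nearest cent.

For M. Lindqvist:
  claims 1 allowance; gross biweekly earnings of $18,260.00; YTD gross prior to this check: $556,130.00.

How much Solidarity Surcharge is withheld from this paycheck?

Solidarity Surcharge: YTD $556,130.00 ≥ cap $520,380.00 → $0.00

$0.00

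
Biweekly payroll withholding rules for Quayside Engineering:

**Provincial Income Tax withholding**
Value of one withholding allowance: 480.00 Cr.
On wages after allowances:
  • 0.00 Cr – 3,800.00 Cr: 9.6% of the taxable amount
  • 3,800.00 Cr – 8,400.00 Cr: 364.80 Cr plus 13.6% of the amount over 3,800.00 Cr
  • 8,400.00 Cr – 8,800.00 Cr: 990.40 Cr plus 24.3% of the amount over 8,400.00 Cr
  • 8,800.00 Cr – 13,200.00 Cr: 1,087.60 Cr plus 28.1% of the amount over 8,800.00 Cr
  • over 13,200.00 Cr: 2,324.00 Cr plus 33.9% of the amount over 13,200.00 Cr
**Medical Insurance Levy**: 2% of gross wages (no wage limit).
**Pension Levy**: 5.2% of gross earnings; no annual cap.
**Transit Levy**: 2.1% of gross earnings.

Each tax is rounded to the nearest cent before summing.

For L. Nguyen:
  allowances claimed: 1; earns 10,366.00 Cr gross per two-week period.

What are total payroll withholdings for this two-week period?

2,356.81 Cr

Provincial Income Tax: taxable = 10,366.00 Cr − 1×480.00 Cr = 9,886.00 Cr
  1,087.60 Cr + 28.1% × (9,886.00 Cr − 8,800.00 Cr) = 1,087.60 Cr + 28.1% × 1,086.00 Cr = 1,392.77 Cr
Medical Insurance Levy: 2% × 10,366.00 Cr = 207.32 Cr
Pension Levy: 5.2% × 10,366.00 Cr = 539.03 Cr
Transit Levy: 2.1% × 10,366.00 Cr = 217.69 Cr
Total: 1,392.77 Cr + 207.32 Cr + 539.03 Cr + 217.69 Cr = 2,356.81 Cr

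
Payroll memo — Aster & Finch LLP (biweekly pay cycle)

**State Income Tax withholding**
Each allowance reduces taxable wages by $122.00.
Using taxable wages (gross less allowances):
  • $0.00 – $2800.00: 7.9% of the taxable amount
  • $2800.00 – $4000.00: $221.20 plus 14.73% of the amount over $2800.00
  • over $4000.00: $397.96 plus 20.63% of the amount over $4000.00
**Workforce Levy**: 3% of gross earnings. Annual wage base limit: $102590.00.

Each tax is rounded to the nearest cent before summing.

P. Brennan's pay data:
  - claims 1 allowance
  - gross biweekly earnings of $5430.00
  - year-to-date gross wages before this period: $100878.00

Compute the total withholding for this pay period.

$719.16

State Income Tax: taxable = $5430.00 − 1×$122.00 = $5308.00
  $397.96 + 20.63% × ($5308.00 − $4000.00) = $397.96 + 20.63% × $1308.00 = $667.80
Workforce Levy: cap $102590.00 − YTD $100878.00 = $1712.00 subject; 3% × $1712.00 = $51.36
Total: $667.80 + $51.36 = $719.16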